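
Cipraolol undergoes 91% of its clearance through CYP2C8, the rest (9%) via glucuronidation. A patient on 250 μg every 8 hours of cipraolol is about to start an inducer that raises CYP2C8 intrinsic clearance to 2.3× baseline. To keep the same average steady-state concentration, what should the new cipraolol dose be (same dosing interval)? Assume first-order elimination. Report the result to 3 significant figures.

CYP2C8: 0.91 × 2.3 = 2.093
Other: 0.09 (unchanged)
Relative clearance = 2.093 + 0.09 = 2.183.
Css,avg = (dose rate)/CL, so holding Css fixed requires dose ∝ CL: 250 × 2.183 = 546 μg.

546 μg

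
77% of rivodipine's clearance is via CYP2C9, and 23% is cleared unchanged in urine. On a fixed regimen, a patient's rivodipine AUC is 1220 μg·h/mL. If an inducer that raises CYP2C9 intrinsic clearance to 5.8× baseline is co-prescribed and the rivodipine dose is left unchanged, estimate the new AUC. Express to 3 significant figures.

The CYP2C9 pathway (77% of clearance) is boosted to 5.8× activity: 0.77 × 5.8 = 4.466.
The remaining 23% of clearance is unaffected.
New clearance relative to baseline: 4.466 + 0.23 = 4.696.
AUC ∝ 1/CL, so new value = 1220 / 4.696 = 260 μg·h/mL.

260 μg·h/mL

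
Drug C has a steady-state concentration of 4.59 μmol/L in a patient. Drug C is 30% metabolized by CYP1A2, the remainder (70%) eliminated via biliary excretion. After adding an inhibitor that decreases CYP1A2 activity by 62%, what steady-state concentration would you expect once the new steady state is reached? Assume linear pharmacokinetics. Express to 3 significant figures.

The CYP1A2 pathway (30% of clearance) is reduced to 0.38× activity: 0.3 × 0.38 = 0.114.
Non-CYP routes (70%) are unchanged.
CL_new/CL_old = 0.114 + 0.7 = 0.814.
New steady-state concentration = baseline ÷ relative clearance = 4.59 / 0.814 = 5.64 μmol/L.

5.64 μmol/L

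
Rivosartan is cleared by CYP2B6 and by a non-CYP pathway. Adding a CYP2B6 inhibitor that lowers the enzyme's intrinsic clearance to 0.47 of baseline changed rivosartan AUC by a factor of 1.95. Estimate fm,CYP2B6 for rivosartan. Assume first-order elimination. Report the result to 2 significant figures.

Call the CYP2B6 fraction fm. After the interaction, CL_new/CL_old = fm × 0.47 + (1 − fm).
AUC ratio = 1 / (new CL fraction), so new CL fraction = 1 / 1.95 = 0.5128.
fm × 0.47 + 1 − fm = 0.5128  ⇒  fm × (0.47 − 1) = −0.4872  ⇒  fm = 0.92.

0.92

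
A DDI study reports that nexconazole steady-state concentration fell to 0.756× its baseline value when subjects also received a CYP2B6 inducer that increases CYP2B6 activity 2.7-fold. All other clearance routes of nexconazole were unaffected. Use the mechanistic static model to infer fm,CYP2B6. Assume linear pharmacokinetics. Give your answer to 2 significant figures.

Let x = fm,CYP2B6. Because steady-state concentration ∝ 1/CL, relative clearance rose to 1/0.756 = 1.323.
Only the CYP2B6 route changed, so 1.323 = x·2.7 + (1 − x), giving x = 0.19.

0.19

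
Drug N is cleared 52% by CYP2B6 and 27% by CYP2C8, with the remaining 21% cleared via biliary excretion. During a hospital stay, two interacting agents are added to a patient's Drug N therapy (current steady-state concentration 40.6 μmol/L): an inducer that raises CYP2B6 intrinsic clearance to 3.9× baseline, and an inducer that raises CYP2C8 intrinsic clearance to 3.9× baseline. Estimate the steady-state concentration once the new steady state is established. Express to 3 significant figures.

CYP2B6: 0.52 × 3.9 = 2.028
CYP2C8: 0.27 × 3.9 = 1.053
Other: 0.21 (unchanged)
CL_new/CL_old = 2.028 + 1.053 + 0.21 = 3.291.
Steady-state concentration ∝ 1/CL: new value = 40.6 / 3.291 = 12.3 μmol/L.

12.3 μmol/L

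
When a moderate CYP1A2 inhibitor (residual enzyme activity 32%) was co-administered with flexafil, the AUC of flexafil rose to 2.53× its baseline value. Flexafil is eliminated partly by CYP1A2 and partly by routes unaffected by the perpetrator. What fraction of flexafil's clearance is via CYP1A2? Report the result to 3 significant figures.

Call the CYP1A2 fraction fm. After the interaction, CL_new/CL_old = fm × 0.32 + (1 − fm).
AUC ratio = 1 / (new CL fraction), so new CL fraction = 1 / 2.53 = 0.3953.
fm × 0.32 + 1 − fm = 0.3953  ⇒  fm × (0.32 − 1) = −0.6047  ⇒  fm = 0.889.

0.889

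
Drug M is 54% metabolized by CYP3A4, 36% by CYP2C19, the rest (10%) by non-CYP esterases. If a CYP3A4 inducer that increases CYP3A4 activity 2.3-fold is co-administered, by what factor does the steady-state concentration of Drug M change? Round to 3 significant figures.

The CYP3A4 pathway (54% of clearance) increases to 2.3× activity: 0.54 × 2.3 = 1.242.
CYP2C19 (36%) and the residual 10% are unaffected.
New clearance relative to baseline: 1.242 + 0.36 + 0.1 = 1.702.
Since steady-state concentration ∝ 1/CL, the ratio is 1 / 1.702 = 0.588.

0.588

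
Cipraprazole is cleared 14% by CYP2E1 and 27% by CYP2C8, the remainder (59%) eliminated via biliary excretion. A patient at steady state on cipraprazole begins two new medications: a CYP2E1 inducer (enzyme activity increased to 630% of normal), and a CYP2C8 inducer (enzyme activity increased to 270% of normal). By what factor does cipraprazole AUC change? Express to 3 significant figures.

CYP2E1: 0.14 × 6.3 = 0.882
CYP2C8: 0.27 × 2.7 = 0.729
Other: 0.59 (unchanged)
New clearance relative to baseline: 0.882 + 0.729 + 0.59 = 2.201.
Because AUC varies inversely with clearance, the combined effect is 1 / 2.201 = 0.454.

0.454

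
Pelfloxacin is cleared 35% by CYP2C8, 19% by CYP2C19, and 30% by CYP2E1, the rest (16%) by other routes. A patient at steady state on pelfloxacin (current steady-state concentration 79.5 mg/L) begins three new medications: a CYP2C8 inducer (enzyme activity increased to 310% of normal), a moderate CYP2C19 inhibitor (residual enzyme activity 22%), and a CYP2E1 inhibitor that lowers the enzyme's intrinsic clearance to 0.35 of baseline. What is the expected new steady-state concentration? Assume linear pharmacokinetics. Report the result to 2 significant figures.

57 mg/L

The CYP2C8 pathway (35% of clearance) increases to 3.1× activity: 0.35 × 3.1 = 1.085.
The CYP2C19 pathway (19% of clearance) falls to 0.22× activity: 0.19 × 0.22 = 0.0418.
The CYP2E1 pathway (30% of clearance) is reduced to 0.35× activity: 0.3 × 0.35 = 0.105.
The remaining 16% of clearance is unaffected.
New clearance relative to baseline: 1.085 + 0.0418 + 0.105 + 0.16 = 1.3918.
Steady-state concentration ∝ 1/CL: new value = 79.5 / 1.3918 = 57 mg/L.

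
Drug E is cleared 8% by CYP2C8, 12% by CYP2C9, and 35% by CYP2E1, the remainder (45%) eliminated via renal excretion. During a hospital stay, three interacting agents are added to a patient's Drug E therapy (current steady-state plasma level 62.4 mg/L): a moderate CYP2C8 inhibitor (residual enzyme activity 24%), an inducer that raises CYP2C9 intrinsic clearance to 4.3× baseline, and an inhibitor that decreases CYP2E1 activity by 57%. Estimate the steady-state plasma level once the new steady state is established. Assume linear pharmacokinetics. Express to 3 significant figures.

The CYP2C8 pathway (8% of clearance) is reduced to 0.24× activity: 0.08 × 0.24 = 0.0192.
The CYP2C9 pathway (12% of clearance) is boosted to 4.3× activity: 0.12 × 4.3 = 0.516.
The CYP2E1 pathway (35% of clearance) drops to 0.43× activity: 0.35 × 0.43 = 0.1505.
Non-CYP routes (45%) are unchanged.
Relative clearance = 0.0192 + 0.516 + 0.1505 + 0.45 = 1.1357.
Dividing the baseline by the relative clearance: 62.4 / 1.1357 = 54.9 mg/L.

54.9 mg/L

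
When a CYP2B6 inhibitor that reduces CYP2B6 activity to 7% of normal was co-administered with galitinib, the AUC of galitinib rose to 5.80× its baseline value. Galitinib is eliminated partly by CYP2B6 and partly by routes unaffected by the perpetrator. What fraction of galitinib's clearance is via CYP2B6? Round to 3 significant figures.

Write x for the fraction cleared via CYP2B6. The observed AUC change means clearance fell to 1/5.80 = 0.1724 of baseline.
Only the CYP2B6 route changed, so 0.1724 = x·0.07 + (1 − x), giving x = 0.890.

0.890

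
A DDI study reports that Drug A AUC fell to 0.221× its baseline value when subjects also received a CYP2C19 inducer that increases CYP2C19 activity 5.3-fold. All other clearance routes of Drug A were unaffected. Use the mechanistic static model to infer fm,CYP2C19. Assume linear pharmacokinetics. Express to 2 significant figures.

0.82

Let fm be the CYP2C19 fraction. New clearance relative to baseline = fm × 5.3 + (1 − fm).
AUC ratio = 1 / (new CL fraction), so new CL fraction = 1 / 0.221 = 4.525.
fm × 5.3 + 1 − fm = 4.525  ⇒  fm × (5.3 − 1) = 3.525  ⇒  fm = 0.82.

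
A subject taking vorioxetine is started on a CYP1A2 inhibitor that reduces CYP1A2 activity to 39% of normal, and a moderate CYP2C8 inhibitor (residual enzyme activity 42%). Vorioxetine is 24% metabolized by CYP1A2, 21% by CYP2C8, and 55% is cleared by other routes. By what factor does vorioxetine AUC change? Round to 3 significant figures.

1.37

The CYP1A2 pathway (24% of clearance) is reduced to 0.39× activity: 0.24 × 0.39 = 0.0936.
The CYP2C8 pathway (21% of clearance) falls to 0.42× activity: 0.21 × 0.42 = 0.0882.
The remaining 55% of clearance is unaffected.
New clearance relative to baseline: 0.0936 + 0.0882 + 0.55 = 0.7318.
AUC ∝ 1/CL: fold-change = 1 / 0.7318 = 1.37.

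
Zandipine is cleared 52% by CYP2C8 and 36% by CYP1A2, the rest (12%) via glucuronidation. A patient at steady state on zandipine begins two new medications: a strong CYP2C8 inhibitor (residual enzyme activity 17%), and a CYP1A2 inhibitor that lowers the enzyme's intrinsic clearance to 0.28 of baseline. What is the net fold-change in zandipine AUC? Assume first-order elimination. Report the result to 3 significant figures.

The CYP2C8 pathway (52% of clearance) drops to 0.17× activity: 0.52 × 0.17 = 0.0884.
The CYP1A2 pathway (36% of clearance) is reduced to 0.28× activity: 0.36 × 0.28 = 0.1008.
The remaining 12% of clearance is unaffected.
New clearance relative to baseline: 0.0884 + 0.1008 + 0.12 = 0.3092.
Net AUC ratio = 1 / 0.3092 = 3.23.

3.23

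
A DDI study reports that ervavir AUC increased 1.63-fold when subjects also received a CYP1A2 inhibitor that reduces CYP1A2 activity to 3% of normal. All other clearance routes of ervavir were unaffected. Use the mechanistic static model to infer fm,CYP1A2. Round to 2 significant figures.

0.40

CL'/CL = 1 / 1.63 = 0.6135
0.03·fm + (1 − fm) = 0.6135
fm = (0.6135 − 1) / (0.03 − 1) = 0.40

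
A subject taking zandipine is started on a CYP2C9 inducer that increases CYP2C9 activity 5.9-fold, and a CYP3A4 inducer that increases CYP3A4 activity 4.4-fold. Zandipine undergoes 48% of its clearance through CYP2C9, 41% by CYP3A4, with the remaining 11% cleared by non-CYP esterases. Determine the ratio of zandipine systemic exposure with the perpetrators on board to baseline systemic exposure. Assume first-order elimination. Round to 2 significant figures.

CYP2C9: 0.48 × 5.9 = 2.832
CYP3A4: 0.41 × 4.4 = 1.804
Other: 0.11 (unchanged)
CL_new/CL_old = 2.832 + 1.804 + 0.11 = 4.746.
Net systemic exposure ratio = 1 / 4.746 = 0.21.

0.21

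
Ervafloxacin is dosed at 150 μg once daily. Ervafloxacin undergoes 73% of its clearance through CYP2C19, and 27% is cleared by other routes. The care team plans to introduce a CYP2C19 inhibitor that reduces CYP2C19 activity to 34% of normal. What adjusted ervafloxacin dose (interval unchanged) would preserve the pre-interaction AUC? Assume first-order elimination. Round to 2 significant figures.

The CYP2C19 pathway (73% of clearance) falls to 0.34× activity: 0.73 × 0.34 = 0.2482.
Non-CYP routes (27%) are unchanged.
New clearance relative to baseline: 0.2482 + 0.27 = 0.5182.
To maintain the same steady-state level, dose must scale with clearance: new dose = 150 × 0.5182 = 78 μg.

78 μg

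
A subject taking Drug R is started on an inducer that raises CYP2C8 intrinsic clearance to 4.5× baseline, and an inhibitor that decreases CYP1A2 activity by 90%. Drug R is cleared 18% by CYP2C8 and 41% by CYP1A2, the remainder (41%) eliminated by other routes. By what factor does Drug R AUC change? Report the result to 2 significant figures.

The CYP2C8 pathway (18% of clearance) rises to 4.5× activity: 0.18 × 4.5 = 0.81.
The CYP1A2 pathway (41% of clearance) falls to 0.1× activity: 0.41 × 0.1 = 0.041.
The remaining 41% of clearance is unaffected.
CL_new/CL_old = 0.81 + 0.041 + 0.41 = 1.261.
Because AUC varies inversely with clearance, the combined effect is 1 / 1.261 = 0.79.

0.79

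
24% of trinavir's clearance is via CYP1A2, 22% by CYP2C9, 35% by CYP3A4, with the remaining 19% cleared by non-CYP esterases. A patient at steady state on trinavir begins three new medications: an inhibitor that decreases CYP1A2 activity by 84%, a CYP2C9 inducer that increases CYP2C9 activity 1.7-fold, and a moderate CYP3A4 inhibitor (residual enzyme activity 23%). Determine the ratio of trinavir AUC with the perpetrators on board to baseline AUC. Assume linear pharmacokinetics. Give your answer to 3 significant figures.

1.46

The CYP1A2 pathway (24% of clearance) is reduced to 0.16× activity: 0.24 × 0.16 = 0.0384.
The CYP2C9 pathway (22% of clearance) rises to 1.7× activity: 0.22 × 1.7 = 0.374.
The CYP3A4 pathway (35% of clearance) is reduced to 0.23× activity: 0.35 × 0.23 = 0.0805.
The remaining 19% of clearance is unaffected.
Relative clearance = 0.0384 + 0.374 + 0.0805 + 0.19 = 0.6829.
Because AUC varies inversely with clearance, the combined effect is 1 / 0.6829 = 1.46.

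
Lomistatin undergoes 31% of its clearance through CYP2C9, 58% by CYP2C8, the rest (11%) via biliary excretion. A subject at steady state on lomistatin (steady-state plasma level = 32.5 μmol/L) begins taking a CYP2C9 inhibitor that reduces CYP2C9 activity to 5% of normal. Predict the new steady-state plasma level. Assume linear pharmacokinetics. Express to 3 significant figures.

CYP2C9: 0.31 × 0.05 = 0.0155
CYP2C8: 0.58 (unchanged)
Other: 0.11 (unchanged)
CL_new/CL_old = 0.0155 + 0.58 + 0.11 = 0.7055.
New steady-state plasma level = baseline ÷ relative clearance = 32.5 / 0.7055 = 46.1 μmol/L.

46.1 μmol/L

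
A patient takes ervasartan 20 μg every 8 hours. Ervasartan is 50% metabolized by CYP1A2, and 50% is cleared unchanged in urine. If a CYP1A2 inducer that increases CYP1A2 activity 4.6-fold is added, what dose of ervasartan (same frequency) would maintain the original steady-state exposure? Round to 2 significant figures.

56 μg

CYP1A2: 0.5 × 4.6 = 2.3
Other: 0.5 (unchanged)
New clearance relative to baseline: 2.3 + 0.5 = 2.8.
To maintain the same steady-state level, dose must scale with clearance: new dose = 20 × 2.8 = 56 μg.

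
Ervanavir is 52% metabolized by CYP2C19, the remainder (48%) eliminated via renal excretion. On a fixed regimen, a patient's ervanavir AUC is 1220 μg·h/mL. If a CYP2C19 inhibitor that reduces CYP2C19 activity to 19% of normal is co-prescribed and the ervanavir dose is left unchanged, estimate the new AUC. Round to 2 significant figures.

2.1 × 10³ μg·h/mL

The CYP2C19 pathway (52% of clearance) falls to 0.19× activity: 0.52 × 0.19 = 0.0988.
Non-CYP routes (48%) are unchanged.
CL_new/CL_old = 0.0988 + 0.48 = 0.5788.
AUC ∝ 1/CL, so new value = 1220 / 0.5788 = 2.1 × 10³ μg·h/mL.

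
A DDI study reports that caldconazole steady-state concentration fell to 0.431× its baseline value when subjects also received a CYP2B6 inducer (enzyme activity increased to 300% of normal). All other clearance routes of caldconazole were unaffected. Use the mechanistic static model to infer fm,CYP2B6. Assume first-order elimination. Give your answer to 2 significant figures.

0.66

CL'/CL = 1 / 0.431 = 2.32
3·fm + (1 − fm) = 2.32
fm = (2.32 − 1) / (3 − 1) = 0.66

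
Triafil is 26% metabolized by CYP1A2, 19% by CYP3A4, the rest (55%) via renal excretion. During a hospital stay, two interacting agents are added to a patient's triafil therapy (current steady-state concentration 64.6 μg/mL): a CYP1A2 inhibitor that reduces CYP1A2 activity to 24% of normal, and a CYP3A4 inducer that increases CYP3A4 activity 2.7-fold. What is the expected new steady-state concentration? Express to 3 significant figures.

57.4 μg/mL

The CYP1A2 pathway (26% of clearance) drops to 0.24× activity: 0.26 × 0.24 = 0.0624.
The CYP3A4 pathway (19% of clearance) rises to 2.7× activity: 0.19 × 2.7 = 0.513.
Non-CYP routes (55%) are unchanged.
New clearance relative to baseline: 0.0624 + 0.513 + 0.55 = 1.1254.
Steady-state concentration ∝ 1/CL: new value = 64.6 / 1.1254 = 57.4 μg/mL.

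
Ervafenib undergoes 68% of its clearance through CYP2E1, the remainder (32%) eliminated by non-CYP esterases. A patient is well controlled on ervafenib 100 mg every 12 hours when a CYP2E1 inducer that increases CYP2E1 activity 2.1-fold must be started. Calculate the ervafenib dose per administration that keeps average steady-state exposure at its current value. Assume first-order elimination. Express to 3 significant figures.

175 mg

CYP2E1: 0.68 × 2.1 = 1.428
Other: 0.32 (unchanged)
Relative clearance = 1.428 + 0.32 = 1.748.
To maintain the same steady-state level, dose must scale with clearance: new dose = 100 × 1.748 = 175 mg.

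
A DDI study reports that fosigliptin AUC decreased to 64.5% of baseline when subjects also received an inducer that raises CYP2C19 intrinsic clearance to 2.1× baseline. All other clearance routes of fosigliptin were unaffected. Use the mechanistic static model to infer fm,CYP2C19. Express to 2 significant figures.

0.50

Let x = fm,CYP2C19. Because AUC ∝ 1/CL, relative clearance rose to 1/0.645 = 1.55.
Only the CYP2C19 route changed, so 1.55 = x·2.1 + (1 − x), giving x = 0.50.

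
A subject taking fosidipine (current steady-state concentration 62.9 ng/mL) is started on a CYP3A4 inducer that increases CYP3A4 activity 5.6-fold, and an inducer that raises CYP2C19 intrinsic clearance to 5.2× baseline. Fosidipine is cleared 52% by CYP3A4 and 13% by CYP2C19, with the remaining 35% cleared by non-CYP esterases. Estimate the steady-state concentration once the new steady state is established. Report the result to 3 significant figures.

16.0 ng/mL

The CYP3A4 pathway (52% of clearance) is boosted to 5.6× activity: 0.52 × 5.6 = 2.912.
The CYP2C19 pathway (13% of clearance) is boosted to 5.2× activity: 0.13 × 5.2 = 0.676.
Non-CYP routes (35%) are unchanged.
New clearance relative to baseline: 2.912 + 0.676 + 0.35 = 3.938.
New steady-state concentration = 62.9 / 3.938 = 16.0 ng/mL (concentration scales inversely with clearance).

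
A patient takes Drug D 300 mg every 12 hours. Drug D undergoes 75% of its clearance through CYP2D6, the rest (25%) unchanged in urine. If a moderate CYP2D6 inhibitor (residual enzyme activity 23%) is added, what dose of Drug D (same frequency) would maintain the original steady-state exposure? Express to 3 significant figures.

CYP2D6: 0.75 × 0.23 = 0.1725
Other: 0.25 (unchanged)
CL_new/CL_old = 0.1725 + 0.25 = 0.4225.
Css,avg = (dose rate)/CL, so holding Css fixed requires dose ∝ CL: 300 × 0.4225 = 127 mg.

127 mg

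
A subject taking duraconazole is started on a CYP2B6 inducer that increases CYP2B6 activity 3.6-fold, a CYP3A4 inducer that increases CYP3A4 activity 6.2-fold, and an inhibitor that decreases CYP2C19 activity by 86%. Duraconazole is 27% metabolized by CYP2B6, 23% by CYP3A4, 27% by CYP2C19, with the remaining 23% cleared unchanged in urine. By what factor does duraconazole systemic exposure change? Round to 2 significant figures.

The CYP2B6 pathway (27% of clearance) is boosted to 3.6× activity: 0.27 × 3.6 = 0.972.
The CYP3A4 pathway (23% of clearance) increases to 6.2× activity: 0.23 × 6.2 = 1.426.
The CYP2C19 pathway (27% of clearance) is reduced to 0.14× activity: 0.27 × 0.14 = 0.0378.
Non-CYP routes (23%) are unchanged.
Relative clearance = 0.972 + 1.426 + 0.0378 + 0.23 = 2.6658.
Systemic exposure ∝ 1/CL: fold-change = 1 / 2.6658 = 0.38.

0.38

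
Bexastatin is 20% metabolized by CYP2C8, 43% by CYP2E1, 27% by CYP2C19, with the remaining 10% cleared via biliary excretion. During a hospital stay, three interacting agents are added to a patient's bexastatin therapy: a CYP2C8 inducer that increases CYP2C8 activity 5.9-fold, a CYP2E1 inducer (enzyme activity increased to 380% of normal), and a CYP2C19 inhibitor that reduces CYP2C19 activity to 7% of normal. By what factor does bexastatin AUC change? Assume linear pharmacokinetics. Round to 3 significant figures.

0.341

CYP2C8: 0.2 × 5.9 = 1.18
CYP2E1: 0.43 × 3.8 = 1.634
CYP2C19: 0.27 × 0.07 = 0.0189
Other: 0.1 (unchanged)
Relative clearance = 1.18 + 1.634 + 0.0189 + 0.1 = 2.9329.
Net AUC ratio = 1 / 2.9329 = 0.341.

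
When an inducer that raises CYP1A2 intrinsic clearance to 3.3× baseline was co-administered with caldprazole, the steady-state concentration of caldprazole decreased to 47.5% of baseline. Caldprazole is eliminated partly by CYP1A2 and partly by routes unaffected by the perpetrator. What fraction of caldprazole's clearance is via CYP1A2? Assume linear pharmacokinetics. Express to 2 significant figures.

Let fm be the CYP1A2 fraction. New clearance relative to baseline = fm × 3.3 + (1 − fm).
Steady-state concentration ratio = 1 / (new CL fraction), so new CL fraction = 1 / 0.475 = 2.105.
fm × 3.3 + 1 − fm = 2.105  ⇒  fm × (3.3 − 1) = 1.105  ⇒  fm = 0.48.

0.48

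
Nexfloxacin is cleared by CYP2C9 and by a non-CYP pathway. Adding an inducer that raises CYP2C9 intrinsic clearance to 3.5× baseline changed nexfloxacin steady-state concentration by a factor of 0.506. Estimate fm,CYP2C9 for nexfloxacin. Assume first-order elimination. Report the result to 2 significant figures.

Write x for the fraction cleared via CYP2C9. The observed steady-state concentration change means clearance rose to 1/0.506 = 1.976 of baseline.
Only the CYP2C9 route changed, so 1.976 = x·3.5 + (1 − x), giving x = 0.39.

0.39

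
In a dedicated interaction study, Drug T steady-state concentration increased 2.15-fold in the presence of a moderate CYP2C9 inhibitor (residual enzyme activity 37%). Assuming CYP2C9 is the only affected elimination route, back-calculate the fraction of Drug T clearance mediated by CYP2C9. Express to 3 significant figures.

0.849

Call the CYP2C9 fraction fm. After the interaction, CL_new/CL_old = fm × 0.37 + (1 − fm).
Steady-state concentration ratio = 1 / (new CL fraction), so new CL fraction = 1 / 2.15 = 0.4651.
fm × 0.37 + 1 − fm = 0.4651  ⇒  fm × (0.37 − 1) = −0.5349  ⇒  fm = 0.849.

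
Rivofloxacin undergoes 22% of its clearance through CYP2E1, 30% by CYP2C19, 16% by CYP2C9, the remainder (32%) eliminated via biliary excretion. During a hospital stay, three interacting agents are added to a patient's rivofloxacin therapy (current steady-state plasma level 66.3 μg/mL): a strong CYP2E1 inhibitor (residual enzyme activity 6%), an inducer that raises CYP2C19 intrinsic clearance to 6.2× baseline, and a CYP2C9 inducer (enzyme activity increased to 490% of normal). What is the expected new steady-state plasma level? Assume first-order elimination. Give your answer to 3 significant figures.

The CYP2E1 pathway (22% of clearance) falls to 0.06× activity: 0.22 × 0.06 = 0.0132.
The CYP2C19 pathway (30% of clearance) increases to 6.2× activity: 0.3 × 6.2 = 1.86.
The CYP2C9 pathway (16% of clearance) is boosted to 4.9× activity: 0.16 × 4.9 = 0.784.
The remaining 32% of clearance is unaffected.
Relative clearance = 0.0132 + 1.86 + 0.784 + 0.32 = 2.9772.
New steady-state plasma level = 66.3 / 2.9772 = 22.3 μg/mL (concentration scales inversely with clearance).

22.3 μg/mL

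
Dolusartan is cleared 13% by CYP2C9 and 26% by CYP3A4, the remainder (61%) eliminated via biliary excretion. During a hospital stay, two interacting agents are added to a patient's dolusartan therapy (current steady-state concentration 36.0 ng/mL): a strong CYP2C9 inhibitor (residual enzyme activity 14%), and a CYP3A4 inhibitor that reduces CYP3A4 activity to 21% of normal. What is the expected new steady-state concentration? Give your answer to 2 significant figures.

The CYP2C9 pathway (13% of clearance) drops to 0.14× activity: 0.13 × 0.14 = 0.0182.
The CYP3A4 pathway (26% of clearance) falls to 0.21× activity: 0.26 × 0.21 = 0.0546.
The remaining 61% of clearance is unaffected.
Relative clearance = 0.0182 + 0.0546 + 0.61 = 0.6828.
Dividing the baseline by the relative clearance: 36.0 / 0.6828 = 53 ng/mL.

53 ng/mL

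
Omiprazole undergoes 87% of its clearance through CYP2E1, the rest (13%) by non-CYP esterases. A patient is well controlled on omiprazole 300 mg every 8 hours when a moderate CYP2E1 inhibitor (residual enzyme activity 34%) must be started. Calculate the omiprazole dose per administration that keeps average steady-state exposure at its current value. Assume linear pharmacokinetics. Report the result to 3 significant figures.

The CYP2E1 pathway (87% of clearance) is reduced to 0.34× activity: 0.87 × 0.34 = 0.2958.
Non-CYP routes (13%) are unchanged.
Relative clearance = 0.2958 + 0.13 = 0.4258.
Css,avg = (dose rate)/CL, so holding Css fixed requires dose ∝ CL: 300 × 0.4258 = 128 mg.

128 mg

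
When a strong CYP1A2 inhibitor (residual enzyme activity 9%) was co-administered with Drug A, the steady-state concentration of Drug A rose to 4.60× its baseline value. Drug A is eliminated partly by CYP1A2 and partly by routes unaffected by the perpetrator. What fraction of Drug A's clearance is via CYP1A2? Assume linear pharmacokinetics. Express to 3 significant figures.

CL'/CL = 1 / 4.60 = 0.2174
0.09·fm + (1 − fm) = 0.2174
fm = (0.2174 − 1) / (0.09 − 1) = 0.860

0.860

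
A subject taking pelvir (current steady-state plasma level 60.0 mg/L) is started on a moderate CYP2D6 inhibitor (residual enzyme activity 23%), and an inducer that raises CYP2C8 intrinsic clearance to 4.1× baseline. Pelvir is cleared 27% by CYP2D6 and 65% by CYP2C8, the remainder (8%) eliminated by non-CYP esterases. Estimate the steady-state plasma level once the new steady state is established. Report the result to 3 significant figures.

21.4 mg/L

The CYP2D6 pathway (27% of clearance) drops to 0.23× activity: 0.27 × 0.23 = 0.0621.
The CYP2C8 pathway (65% of clearance) increases to 4.1× activity: 0.65 × 4.1 = 2.665.
Non-CYP routes (8%) are unchanged.
New clearance relative to baseline: 0.0621 + 2.665 + 0.08 = 2.8071.
Dividing the baseline by the relative clearance: 60.0 / 2.8071 = 21.4 mg/L.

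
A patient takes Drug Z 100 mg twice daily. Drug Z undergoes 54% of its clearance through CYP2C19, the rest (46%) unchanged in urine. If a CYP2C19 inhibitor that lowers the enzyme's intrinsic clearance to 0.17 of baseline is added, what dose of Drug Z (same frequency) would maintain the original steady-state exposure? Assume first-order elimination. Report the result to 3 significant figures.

CYP2C19: 0.54 × 0.17 = 0.0918
Other: 0.46 (unchanged)
CL_new/CL_old = 0.0918 + 0.46 = 0.5518.
Css,avg = (dose rate)/CL, so holding Css fixed requires dose ∝ CL: 100 × 0.5518 = 55.2 mg.

55.2 mg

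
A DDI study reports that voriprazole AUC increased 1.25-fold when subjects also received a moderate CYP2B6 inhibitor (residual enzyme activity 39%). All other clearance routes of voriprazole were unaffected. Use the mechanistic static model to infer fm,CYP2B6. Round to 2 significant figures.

Let x = fm,CYP2B6. Because AUC ∝ 1/CL, relative clearance fell to 1/1.25 = 0.8.
Setting x·0.39 + (1 − x) = 0.8 and solving: x = (0.8 − 1)/(0.39 − 1) = 0.33.

0.33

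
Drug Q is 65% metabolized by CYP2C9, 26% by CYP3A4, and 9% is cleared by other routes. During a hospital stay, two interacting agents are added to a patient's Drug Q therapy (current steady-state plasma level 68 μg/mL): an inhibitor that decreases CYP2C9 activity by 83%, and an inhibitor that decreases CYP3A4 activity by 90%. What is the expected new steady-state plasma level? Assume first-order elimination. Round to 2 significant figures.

The CYP2C9 pathway (65% of clearance) is reduced to 0.17× activity: 0.65 × 0.17 = 0.1105.
The CYP3A4 pathway (26% of clearance) is reduced to 0.1× activity: 0.26 × 0.1 = 0.026.
Non-CYP routes (9%) are unchanged.
Relative clearance = 0.1105 + 0.026 + 0.09 = 0.2265.
Dividing the baseline by the relative clearance: 68 / 0.2265 = 3.0 × 10² μg/mL.

3.0 × 10² μg/mL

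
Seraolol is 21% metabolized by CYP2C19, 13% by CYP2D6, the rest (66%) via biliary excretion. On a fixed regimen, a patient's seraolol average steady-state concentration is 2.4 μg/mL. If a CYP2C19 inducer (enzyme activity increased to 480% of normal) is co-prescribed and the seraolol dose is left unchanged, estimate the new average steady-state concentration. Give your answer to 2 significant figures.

1.3 μg/mL

The CYP2C19 pathway (21% of clearance) increases to 4.8× activity: 0.21 × 4.8 = 1.008.
CYP2D6 (13%) and the residual 66% are unaffected.
CL_new/CL_old = 1.008 + 0.13 + 0.66 = 1.798.
New average steady-state concentration = baseline ÷ relative clearance = 2.4 / 1.798 = 1.3 μg/mL.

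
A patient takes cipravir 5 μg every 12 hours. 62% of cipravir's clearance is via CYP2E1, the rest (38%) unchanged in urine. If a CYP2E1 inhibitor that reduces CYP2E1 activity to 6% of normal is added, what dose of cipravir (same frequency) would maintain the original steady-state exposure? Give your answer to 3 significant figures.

The CYP2E1 pathway (62% of clearance) is reduced to 0.06× activity: 0.62 × 0.06 = 0.0372.
The remaining 38% of clearance is unaffected.
CL_new/CL_old = 0.0372 + 0.38 = 0.4172.
Css,avg = (dose rate)/CL, so holding Css fixed requires dose ∝ CL: 5 × 0.4172 = 2.09 μg.

2.09 μg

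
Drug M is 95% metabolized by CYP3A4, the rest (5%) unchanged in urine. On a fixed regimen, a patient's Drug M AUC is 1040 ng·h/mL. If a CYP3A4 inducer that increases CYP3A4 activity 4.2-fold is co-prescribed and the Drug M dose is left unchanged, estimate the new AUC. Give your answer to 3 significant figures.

257 ng·h/mL

CYP3A4: 0.95 × 4.2 = 3.99
Other: 0.05 (unchanged)
CL_new/CL_old = 3.99 + 0.05 = 4.04.
New AUC = baseline ÷ relative clearance = 1040 / 4.04 = 257 ng·h/mL.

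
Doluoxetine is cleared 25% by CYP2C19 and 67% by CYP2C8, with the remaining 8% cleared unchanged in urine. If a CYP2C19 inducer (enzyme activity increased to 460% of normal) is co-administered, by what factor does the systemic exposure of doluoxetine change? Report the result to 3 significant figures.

0.526

The CYP2C19 pathway (25% of clearance) rises to 4.6× activity: 0.25 × 4.6 = 1.15.
CYP2C8 (67%) and the residual 8% are unaffected.
New clearance relative to baseline: 1.15 + 0.67 + 0.08 = 1.9.
Since systemic exposure ∝ 1/CL, the ratio is 1 / 1.9 = 0.526.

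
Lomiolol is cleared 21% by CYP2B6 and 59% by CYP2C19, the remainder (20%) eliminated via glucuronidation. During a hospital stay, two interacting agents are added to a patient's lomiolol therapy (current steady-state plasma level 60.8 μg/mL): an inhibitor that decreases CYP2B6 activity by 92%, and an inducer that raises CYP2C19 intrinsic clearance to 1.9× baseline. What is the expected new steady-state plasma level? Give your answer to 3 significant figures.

45.4 μg/mL

The CYP2B6 pathway (21% of clearance) falls to 0.08× activity: 0.21 × 0.08 = 0.0168.
The CYP2C19 pathway (59% of clearance) rises to 1.9× activity: 0.59 × 1.9 = 1.121.
Non-CYP routes (20%) are unchanged.
Relative clearance = 0.0168 + 1.121 + 0.2 = 1.3378.
New steady-state plasma level = 60.8 / 1.3378 = 45.4 μg/mL (concentration scales inversely with clearance).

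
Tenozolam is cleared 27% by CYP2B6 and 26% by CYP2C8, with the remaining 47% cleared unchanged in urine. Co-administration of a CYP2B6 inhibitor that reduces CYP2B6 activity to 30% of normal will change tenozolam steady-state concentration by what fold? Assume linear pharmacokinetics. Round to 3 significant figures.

1.23

The CYP2B6 pathway (27% of clearance) falls to 0.3× activity: 0.27 × 0.3 = 0.081.
CYP2C8 (26%) and the residual 47% are unaffected.
New clearance relative to baseline: 0.081 + 0.26 + 0.47 = 0.811.
Steady-state concentration is inversely proportional to clearance, so the fold-change is 1 / 0.811 = 1.23.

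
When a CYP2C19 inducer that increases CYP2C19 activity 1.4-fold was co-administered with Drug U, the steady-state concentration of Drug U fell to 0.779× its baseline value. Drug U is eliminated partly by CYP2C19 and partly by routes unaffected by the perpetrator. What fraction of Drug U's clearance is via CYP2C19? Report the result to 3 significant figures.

CL'/CL = 1 / 0.779 = 1.284
1.4·fm + (1 − fm) = 1.284
fm = (1.284 − 1) / (1.4 − 1) = 0.709

0.709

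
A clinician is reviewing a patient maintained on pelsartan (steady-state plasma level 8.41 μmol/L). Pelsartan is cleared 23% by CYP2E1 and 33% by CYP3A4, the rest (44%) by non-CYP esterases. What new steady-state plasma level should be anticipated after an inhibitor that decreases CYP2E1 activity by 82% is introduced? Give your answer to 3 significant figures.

10.4 μmol/L

The CYP2E1 pathway (23% of clearance) is reduced to 0.18× activity: 0.23 × 0.18 = 0.0414.
CYP3A4 (33%) and the residual 44% are unaffected.
CL_new/CL_old = 0.0414 + 0.33 + 0.44 = 0.8114.
Steady-state plasma level ∝ 1/CL, so new value = 8.41 / 0.8114 = 10.4 μmol/L.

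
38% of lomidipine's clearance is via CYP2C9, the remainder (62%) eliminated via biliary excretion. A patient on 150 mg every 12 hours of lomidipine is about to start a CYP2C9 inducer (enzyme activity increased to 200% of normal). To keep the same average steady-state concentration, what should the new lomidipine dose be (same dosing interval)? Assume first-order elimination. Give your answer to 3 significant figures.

The CYP2C9 pathway (38% of clearance) is boosted to 2× activity: 0.38 × 2 = 0.76.
Non-CYP routes (62%) are unchanged.
Relative clearance = 0.76 + 0.62 = 1.38.
To maintain the same steady-state level, dose must scale with clearance: new dose = 150 × 1.38 = 207 mg.

207 mg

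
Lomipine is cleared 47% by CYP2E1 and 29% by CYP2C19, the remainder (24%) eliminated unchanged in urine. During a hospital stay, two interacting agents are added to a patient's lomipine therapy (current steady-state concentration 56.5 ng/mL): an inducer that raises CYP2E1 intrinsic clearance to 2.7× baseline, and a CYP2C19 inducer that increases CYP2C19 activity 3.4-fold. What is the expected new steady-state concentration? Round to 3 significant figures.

The CYP2E1 pathway (47% of clearance) increases to 2.7× activity: 0.47 × 2.7 = 1.269.
The CYP2C19 pathway (29% of clearance) is boosted to 3.4× activity: 0.29 × 3.4 = 0.986.
The remaining 24% of clearance is unaffected.
New clearance relative to baseline: 1.269 + 0.986 + 0.24 = 2.495.
Dividing the baseline by the relative clearance: 56.5 / 2.495 = 22.6 ng/mL.

22.6 ng/mL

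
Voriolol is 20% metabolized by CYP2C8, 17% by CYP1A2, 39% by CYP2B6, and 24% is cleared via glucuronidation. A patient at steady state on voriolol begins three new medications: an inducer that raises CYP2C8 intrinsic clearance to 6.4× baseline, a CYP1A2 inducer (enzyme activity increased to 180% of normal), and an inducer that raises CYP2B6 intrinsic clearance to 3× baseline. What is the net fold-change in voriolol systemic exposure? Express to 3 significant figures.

0.334

CYP2C8: 0.2 × 6.4 = 1.28
CYP1A2: 0.17 × 1.8 = 0.306
CYP2B6: 0.39 × 3 = 1.17
Other: 0.24 (unchanged)
New clearance relative to baseline: 1.28 + 0.306 + 1.17 + 0.24 = 2.996.
Net systemic exposure ratio = 1 / 2.996 = 0.334.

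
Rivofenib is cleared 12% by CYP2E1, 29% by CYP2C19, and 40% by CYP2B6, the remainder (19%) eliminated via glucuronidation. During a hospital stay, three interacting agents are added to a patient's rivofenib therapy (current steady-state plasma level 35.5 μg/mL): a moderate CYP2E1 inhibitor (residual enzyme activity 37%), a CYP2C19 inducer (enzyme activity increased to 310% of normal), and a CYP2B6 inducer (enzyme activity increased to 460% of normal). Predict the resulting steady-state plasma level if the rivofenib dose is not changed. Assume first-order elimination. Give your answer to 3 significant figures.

11.9 μg/mL

The CYP2E1 pathway (12% of clearance) falls to 0.37× activity: 0.12 × 0.37 = 0.0444.
The CYP2C19 pathway (29% of clearance) increases to 3.1× activity: 0.29 × 3.1 = 0.899.
The CYP2B6 pathway (40% of clearance) increases to 4.6× activity: 0.4 × 4.6 = 1.84.
The remaining 19% of clearance is unaffected.
New clearance relative to baseline: 0.0444 + 0.899 + 1.84 + 0.19 = 2.9734.
Steady-state plasma level ∝ 1/CL: new value = 35.5 / 2.9734 = 11.9 μg/mL.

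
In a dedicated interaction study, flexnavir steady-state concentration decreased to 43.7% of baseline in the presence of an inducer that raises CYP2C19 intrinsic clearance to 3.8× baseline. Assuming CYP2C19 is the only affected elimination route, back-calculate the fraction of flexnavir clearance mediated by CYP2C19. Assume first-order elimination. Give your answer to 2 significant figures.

Let x = fm,CYP2C19. Because steady-state concentration ∝ 1/CL, relative clearance rose to 1/0.437 = 2.288.
Setting x·3.8 + (1 − x) = 2.288 and solving: x = (2.288 − 1)/(3.8 − 1) = 0.46.

0.46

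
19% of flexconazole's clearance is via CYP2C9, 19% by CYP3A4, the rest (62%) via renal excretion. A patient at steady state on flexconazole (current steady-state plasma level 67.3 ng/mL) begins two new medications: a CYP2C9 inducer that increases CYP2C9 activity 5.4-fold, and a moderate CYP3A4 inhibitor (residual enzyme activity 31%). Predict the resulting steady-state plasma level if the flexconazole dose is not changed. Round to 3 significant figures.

39.5 ng/mL

The CYP2C9 pathway (19% of clearance) is boosted to 5.4× activity: 0.19 × 5.4 = 1.026.
The CYP3A4 pathway (19% of clearance) drops to 0.31× activity: 0.19 × 0.31 = 0.0589.
Non-CYP routes (62%) are unchanged.
New clearance relative to baseline: 1.026 + 0.0589 + 0.62 = 1.7049.
Dividing the baseline by the relative clearance: 67.3 / 1.7049 = 39.5 ng/mL.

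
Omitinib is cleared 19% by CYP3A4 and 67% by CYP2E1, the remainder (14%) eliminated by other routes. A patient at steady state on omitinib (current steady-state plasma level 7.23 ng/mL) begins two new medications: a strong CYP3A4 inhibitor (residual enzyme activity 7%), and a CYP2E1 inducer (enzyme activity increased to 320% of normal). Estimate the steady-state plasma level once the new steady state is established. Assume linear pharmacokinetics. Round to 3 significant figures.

The CYP3A4 pathway (19% of clearance) falls to 0.07× activity: 0.19 × 0.07 = 0.0133.
The CYP2E1 pathway (67% of clearance) rises to 3.2× activity: 0.67 × 3.2 = 2.144.
Non-CYP routes (14%) are unchanged.
New clearance relative to baseline: 0.0133 + 2.144 + 0.14 = 2.2973.
New steady-state plasma level = 7.23 / 2.2973 = 3.15 ng/mL (concentration scales inversely with clearance).

3.15 ng/mL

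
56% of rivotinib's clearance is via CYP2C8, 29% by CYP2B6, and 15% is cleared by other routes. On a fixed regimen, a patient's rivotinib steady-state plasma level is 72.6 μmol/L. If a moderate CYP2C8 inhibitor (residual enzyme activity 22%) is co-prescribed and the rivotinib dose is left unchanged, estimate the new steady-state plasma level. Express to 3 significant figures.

CYP2C8: 0.56 × 0.22 = 0.1232
CYP2B6: 0.29 (unchanged)
Other: 0.15 (unchanged)
New clearance relative to baseline: 0.1232 + 0.29 + 0.15 = 0.5632.
Steady-state plasma level ∝ 1/CL, so new value = 72.6 / 0.5632 = 129 μmol/L.

129 μmol/L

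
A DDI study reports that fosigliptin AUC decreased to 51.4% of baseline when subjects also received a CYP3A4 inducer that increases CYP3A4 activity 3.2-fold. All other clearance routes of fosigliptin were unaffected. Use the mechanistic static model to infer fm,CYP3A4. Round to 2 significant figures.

0.43

Let fm be the CYP3A4 fraction. New clearance relative to baseline = fm × 3.2 + (1 − fm).
AUC ratio = 1 / (new CL fraction), so new CL fraction = 1 / 0.514 = 1.946.
fm × 3.2 + 1 − fm = 1.946  ⇒  fm × (3.2 − 1) = 0.9455  ⇒  fm = 0.43.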